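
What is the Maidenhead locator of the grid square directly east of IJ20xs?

IJ30as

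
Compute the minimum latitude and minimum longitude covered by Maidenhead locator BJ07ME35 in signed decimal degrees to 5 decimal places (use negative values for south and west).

7.18750, -158.97500

Field B=1, J=9: +1·20° lon, +9·10° lat → SW at lon -160°, lat 0°.
Square 0, 7: +0·2° lon, +7·1° lat → SW at lon -160°, lat 7°.
Subsquare m=12, e=4: +12·0.0833333° lon, +4·0.0416667° lat → SW at lon -159°, lat 7.16667°.
Extended square 3, 5: +3·0.00833333° lon, +5·0.00416667° lat → SW at lon -158.975°, lat 7.1875°.
latitude 7.18750, longitude -158.97500.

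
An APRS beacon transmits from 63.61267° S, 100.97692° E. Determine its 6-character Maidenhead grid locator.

Add 180° to longitude and 90° to latitude: 280.9769, 26.3873.
Field (20°×10°, letters A–R): 280.9769/20 → 14 → O, 26.3873/10 → 2 → C; chars OC.
Square (2°×1°, digits 0–9): 0.9769/2 → 0, 6.3873/1 → 6; chars 06.
Subsquare (5′×2.5′, letters a–x): 0.9769/0.0833333 → 11 → l, 0.3873/0.0416667 → 9 → j; chars lj.

OC06lj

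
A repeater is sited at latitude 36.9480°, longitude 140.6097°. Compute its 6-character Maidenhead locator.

Offset from 180°W / 90°S: lon 320.6097°, lat 126.9480°.
Field (20°×10°, letters A–R): 320.6097/20 → 16 → Q, 126.9480/10 → 12 → M; chars QM.
Square (2°×1°, digits 0–9): 0.6097/2 → 0, 6.9480/1 → 6; chars 06.
Subsquare (5′×2.5′, letters a–x): 0.6097/0.0833333 → 7 → h, 0.9480/0.0416667 → 22 → w; chars hw.

QM06hw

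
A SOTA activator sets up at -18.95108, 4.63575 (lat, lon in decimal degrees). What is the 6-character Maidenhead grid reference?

JH21hb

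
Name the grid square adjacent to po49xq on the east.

PO59aq

Longitude subsquare x = 23; +1 → 24, wraps to 0 = a, carry into square.
Longitude square 4; +1 → 5.
The latitude characters are unchanged.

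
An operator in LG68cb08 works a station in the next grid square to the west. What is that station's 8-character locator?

Longitude extended square 0; −1 → -1, wraps to 9, carry into subsquare.
Longitude subsquare c = 2; −1 → 1 = b.
The latitude characters are unchanged.

LG68bb98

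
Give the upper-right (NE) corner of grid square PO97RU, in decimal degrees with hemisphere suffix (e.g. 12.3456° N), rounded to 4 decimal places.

Field P=15, O=14: +15·20° lon, +14·10° lat → SW at lon 120°, lat 50°.
Square 9, 7: +9·2° lon, +7·1° lat → SW at lon 138°, lat 57°.
Subsquare r=17, u=20: +17·0.0833333° lon, +20·0.0416667° lat → SW at lon 139.417°, lat 57.8333°.
Cell spans 0.0833333° lon × 0.0416667° lat. NE corner is SW corner plus one full cell.
latitude 57.8750° N, longitude 139.5000° E.

57.8750° N, 139.5000° E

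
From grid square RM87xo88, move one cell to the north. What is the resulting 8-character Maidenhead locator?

Latitude extended square 8; +1 → 9.
The longitude characters are unchanged.

RM87xo89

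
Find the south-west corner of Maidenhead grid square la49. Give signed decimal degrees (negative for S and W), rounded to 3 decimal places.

-81.000, 48.000

Field L=11, A=0: +11·20° lon, +0·10° lat → SW at lon 40°, lat -90°.
Square 4, 9: +4·2° lon, +9·1° lat → SW at lon 48°, lat -81°.
latitude -81.000, longitude 48.000.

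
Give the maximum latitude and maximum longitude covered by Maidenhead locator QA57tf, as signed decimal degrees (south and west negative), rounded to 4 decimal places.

Field Q=16, A=0: +16·20° lon, +0·10° lat → SW at lon 140°, lat -90°.
Square 5, 7: +5·2° lon, +7·1° lat → SW at lon 150°, lat -83°.
Subsquare t=19, f=5: +19·0.0833333° lon, +5·0.0416667° lat → SW at lon 151.583°, lat -82.7917°.
Cell spans 0.0833333° lon × 0.0416667° lat. NE corner is SW corner plus one full cell.
latitude -82.7500, longitude 151.6667.

-82.7500, 151.6667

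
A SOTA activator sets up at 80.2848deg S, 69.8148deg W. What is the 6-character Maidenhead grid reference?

FA59cr

Add 180° to longitude and 90° to latitude: 110.1852, 9.7152.
Field (20°×10°, letters A–R): 110.1852/20 → 5 → F, 9.7152/10 → 0 → A; chars FA.
Square (2°×1°, digits 0–9): 10.1852/2 → 5, 9.7152/1 → 9; chars 59.
Subsquare (5′×2.5′, letters a–x): 0.1852/0.0833333 → 2 → c, 0.7152/0.0416667 → 17 → r; chars cr.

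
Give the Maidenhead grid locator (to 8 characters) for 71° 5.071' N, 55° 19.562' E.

LQ71pc90

Add 180° to longitude and 90° to latitude: 235.32603, 161.08452.
Field (20°×10°, letters A–R): 235.32603/20 → 11 → L, 161.08452/10 → 16 → Q; chars LQ.
Square (2°×1°, digits 0–9): 15.32603/2 → 7, 1.08452/1 → 1; chars 71.
Subsquare (5′×2.5′, letters a–x): 1.32603/0.0833333 → 15 → p, 0.08452/0.0416667 → 2 → c; chars pc.
Extended square (30″×15″, digits 0–9): 0.07603/0.00833333 → 9, 0.00118/0.00416667 → 0; chars 90.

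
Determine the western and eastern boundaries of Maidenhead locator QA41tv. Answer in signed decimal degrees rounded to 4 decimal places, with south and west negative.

149.5833, 149.6667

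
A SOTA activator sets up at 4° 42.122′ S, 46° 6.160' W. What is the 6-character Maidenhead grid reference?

GI65wh

Shift to the Maidenhead origin (180°W, 90°S): lon 133.8973, lat 85.2980.
Field: 133.8973/20 → 6 → G, 85.2980/10 → 8 → I; chars GI.
Square: 13.8973/2 → 6, 5.2980/1 → 5; chars 65.
Subsquare: 1.8973/0.0833333 → 22 → w, 0.2980/0.0416667 → 7 → h; chars wh.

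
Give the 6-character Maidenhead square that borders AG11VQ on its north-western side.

Longitude subsquare v = 21; −1 → 20 = u.
Latitude subsquare q = 16; +1 → 17 = r.

AG11ur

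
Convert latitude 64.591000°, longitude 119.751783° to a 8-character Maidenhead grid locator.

Add 180° to longitude and 90° to latitude: 299.75178, 154.59100.
Field: 299.75178/20 → 14 → O, 154.59100/10 → 15 → P; chars OP.
Square: 19.75178/2 → 9, 4.59100/1 → 4; chars 94.
Subsquare: 1.75178/0.0833333 → 21 → v, 0.59100/0.0416667 → 14 → o; chars vo.
Extended square: 0.00178/0.00833333 → 0, 0.00767/0.00416667 → 1; chars 01.

OP94vo01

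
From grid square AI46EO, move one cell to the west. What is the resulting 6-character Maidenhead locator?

Longitude subsquare e = 4; −1 → 3 = d.
The latitude characters are unchanged.

AI46do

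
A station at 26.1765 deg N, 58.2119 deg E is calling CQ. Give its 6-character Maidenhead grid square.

LL96ce

Add 180° to longitude and 90° to latitude: 238.2119, 116.1765.
Field (20°×10°, letters A–R): lon ⌊238.2119/20⌋ = 11 → L; lat ⌊116.1765/10⌋ = 11 → L.
Square (2°×1°, digits 0–9): lon ⌊18.2119/2⌋ = 9; lat ⌊6.1765/1⌋ = 6.
Subsquare (5′×2.5′, letters a–x): lon ⌊0.2119/0.0833333⌋ = 2 → c; lat ⌊0.1765/0.0416667⌋ = 4 → e.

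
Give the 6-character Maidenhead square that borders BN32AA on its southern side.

Latitude subsquare a = 0; −1 → -1, wraps to 23 = x, carry into square.
Latitude square 2; −1 → 1.
The longitude characters are unchanged.

BN31ax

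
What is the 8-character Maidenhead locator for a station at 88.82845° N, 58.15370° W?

GR08wt18

Add 180° to longitude and 90° to latitude: 121.84630, 178.82845.
Field: lon ⌊121.84630/20⌋ = 6 → G; lat ⌊178.82845/10⌋ = 17 → R.
Square: lon ⌊1.84630/2⌋ = 0; lat ⌊8.82845/1⌋ = 8.
Subsquare: lon ⌊1.84630/0.0833333⌋ = 22 → w; lat ⌊0.82845/0.0416667⌋ = 19 → t.
Extended square: lon ⌊0.01297/0.00833333⌋ = 1; lat ⌊0.03678/0.00416667⌋ = 8.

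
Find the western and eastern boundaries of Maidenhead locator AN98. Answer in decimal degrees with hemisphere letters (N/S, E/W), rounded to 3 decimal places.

Field A=0, N=13: +0·20° lon, +13·10° lat → SW at lon -180°, lat 40°.
Square 9, 8: +9·2° lon, +8·1° lat → SW at lon -162°, lat 48°.
Cell spans 2° lon × 1° lat.
west 162.000° W, east 160.000° W.

162.000° W, 160.000° W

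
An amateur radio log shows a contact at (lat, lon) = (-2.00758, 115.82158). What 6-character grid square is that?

OI77vx

Shift to the Maidenhead origin (180°W, 90°S): lon 295.8216, lat 87.9924.
Field (20°×10°, letters A–R): lon ⌊295.8216/20⌋ = 14 → O; lat ⌊87.9924/10⌋ = 8 → I.
Square (2°×1°, digits 0–9): lon ⌊15.8216/2⌋ = 7; lat ⌊7.9924/1⌋ = 7.
Subsquare (5′×2.5′, letters a–x): lon ⌊1.8216/0.0833333⌋ = 21 → v; lat ⌊0.9924/0.0416667⌋ = 23 → x.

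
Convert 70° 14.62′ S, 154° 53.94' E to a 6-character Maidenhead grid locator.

Offset from 180°W / 90°S: lon 334.8990°, lat 19.7563°.
Field (20°×10°, letters A–R): lon ⌊334.8990/20⌋ = 16 → Q; lat ⌊19.7563/10⌋ = 1 → B.
Square (2°×1°, digits 0–9): lon ⌊14.8990/2⌋ = 7; lat ⌊9.7563/1⌋ = 9.
Subsquare (5′×2.5′, letters a–x): lon ⌊0.8990/0.0833333⌋ = 10 → k; lat ⌊0.7563/0.0416667⌋ = 18 → s.

QB79ks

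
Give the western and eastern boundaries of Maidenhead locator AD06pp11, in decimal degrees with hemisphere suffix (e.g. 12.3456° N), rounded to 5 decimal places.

178.74167° W, 178.73333° W

Field A=0, D=3: +0·20° lon, +3·10° lat → SW at lon -180°, lat -60°.
Square 0, 6: +0·2° lon, +6·1° lat → SW at lon -180°, lat -54°.
Subsquare p=15, p=15: +15·0.0833333° lon, +15·0.0416667° lat → SW at lon -178.75°, lat -53.375°.
Extended square 1, 1: +1·0.00833333° lon, +1·0.00416667° lat → SW at lon -178.742°, lat -53.3708°.
Cell spans 0.00833333° lon × 0.00416667° lat.
west 178.74167° W, east 178.73333° W.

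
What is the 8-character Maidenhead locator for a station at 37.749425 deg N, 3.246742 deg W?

IM87jr09

Offset from 180°W / 90°S: lon 176.75326°, lat 127.74943°.
Field: 176.75326/20 → 8 → I, 127.74943/10 → 12 → M; chars IM.
Square: 16.75326/2 → 8, 7.74943/1 → 7; chars 87.
Subsquare: 0.75326/0.0833333 → 9 → j, 0.74943/0.0416667 → 17 → r; chars jr.
Extended square: 0.00326/0.00833333 → 0, 0.04109/0.00416667 → 9; chars 09.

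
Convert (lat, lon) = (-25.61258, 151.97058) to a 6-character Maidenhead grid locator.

Shift to the Maidenhead origin (180°W, 90°S): lon 331.9706, lat 64.3874.
Field: 331.9706/20 → 16 → Q, 64.3874/10 → 6 → G; chars QG.
Square: 11.9706/2 → 5, 4.3874/1 → 4; chars 54.
Subsquare: 1.9706/0.0833333 → 23 → x, 0.3874/0.0416667 → 9 → j; chars xj.

QG54xj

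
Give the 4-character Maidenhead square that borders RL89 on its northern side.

RM80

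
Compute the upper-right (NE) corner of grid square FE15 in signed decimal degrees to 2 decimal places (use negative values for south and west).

-44.00, -76.00

Field F=5, E=4: +5·20° lon, +4·10° lat → SW at lon -80°, lat -50°.
Square 1, 5: +1·2° lon, +5·1° lat → SW at lon -78°, lat -45°.
Cell spans 2° lon × 1° lat. NE corner is SW corner plus one full cell.
latitude -44.00, longitude -76.00.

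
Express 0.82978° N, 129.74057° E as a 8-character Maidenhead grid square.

PJ40ut89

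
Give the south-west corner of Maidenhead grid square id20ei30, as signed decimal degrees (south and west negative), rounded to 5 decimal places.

-59.66667, -15.64167

Field I=8, D=3: +8·20° lon, +3·10° lat → SW at lon -20°, lat -60°.
Square 2, 0: +2·2° lon, +0·1° lat → SW at lon -16°, lat -60°.
Subsquare e=4, i=8: +4·0.0833333° lon, +8·0.0416667° lat → SW at lon -15.6667°, lat -59.6667°.
Extended square 3, 0: +3·0.00833333° lon, +0·0.00416667° lat → SW at lon -15.6417°, lat -59.6667°.
latitude -59.66667, longitude -15.64167.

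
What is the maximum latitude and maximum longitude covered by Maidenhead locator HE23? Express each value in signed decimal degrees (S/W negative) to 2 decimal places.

-46.00, -34.00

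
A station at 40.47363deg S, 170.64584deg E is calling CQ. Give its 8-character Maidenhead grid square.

Shift to the Maidenhead origin (180°W, 90°S): lon 350.64584, lat 49.52637.
Field: 350.64584/20 → 17 → R, 49.52637/10 → 4 → E; chars RE.
Square: 10.64584/2 → 5, 9.52637/1 → 9; chars 59.
Subsquare: 0.64584/0.0833333 → 7 → h, 0.52637/0.0416667 → 12 → m; chars hm.
Extended square: 0.06251/0.00833333 → 7, 0.02637/0.00416667 → 6; chars 76.

RE59hm76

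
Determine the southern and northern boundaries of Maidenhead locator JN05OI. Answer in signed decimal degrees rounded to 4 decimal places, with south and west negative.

45.3333, 45.3750

Field J=9, N=13: +9·20° lon, +13·10° lat → SW at lon 0°, lat 40°.
Square 0, 5: +0·2° lon, +5·1° lat → SW at lon 0°, lat 45°.
Subsquare o=14, i=8: +14·0.0833333° lon, +8·0.0416667° lat → SW at lon 1.16667°, lat 45.3333°.
Cell spans 0.0833333° lon × 0.0416667° lat.
south 45.3333, north 45.3750.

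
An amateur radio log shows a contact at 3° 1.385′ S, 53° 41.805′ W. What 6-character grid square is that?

GI36dx

Add 180° to longitude and 90° to latitude: 126.3032, 86.9769.
Field: 126.3032/20 → 6 → G, 86.9769/10 → 8 → I; chars GI.
Square: 6.3032/2 → 3, 6.9769/1 → 6; chars 36.
Subsquare: 0.3032/0.0833333 → 3 → d, 0.9769/0.0416667 → 23 → x; chars dx.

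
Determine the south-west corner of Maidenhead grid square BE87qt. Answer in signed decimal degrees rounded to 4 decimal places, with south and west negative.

Field B=1, E=4: +1·20° lon, +4·10° lat → SW at lon -160°, lat -50°.
Square 8, 7: +8·2° lon, +7·1° lat → SW at lon -144°, lat -43°.
Subsquare q=16, t=19: +16·0.0833333° lon, +19·0.0416667° lat → SW at lon -142.667°, lat -42.2083°.
latitude -42.2083, longitude -142.6667.

-42.2083, -142.6667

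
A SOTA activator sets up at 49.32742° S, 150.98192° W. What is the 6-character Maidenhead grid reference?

Add 180° to longitude and 90° to latitude: 29.0181, 40.6726.
Field (20°×10°, letters A–R): lon ⌊29.0181/20⌋ = 1 → B; lat ⌊40.6726/10⌋ = 4 → E.
Square (2°×1°, digits 0–9): lon ⌊9.0181/2⌋ = 4; lat ⌊0.6726/1⌋ = 0.
Subsquare (5′×2.5′, letters a–x): lon ⌊1.0181/0.0833333⌋ = 12 → m; lat ⌊0.6726/0.0416667⌋ = 16 → q.

BE40mq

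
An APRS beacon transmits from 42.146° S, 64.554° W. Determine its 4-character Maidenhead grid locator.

FE77

Shift to the Maidenhead origin (180°W, 90°S): lon 115.45, lat 47.85.
Field: lon ⌊115.45/20⌋ = 5 → F; lat ⌊47.85/10⌋ = 4 → E.
Square: lon ⌊15.45/2⌋ = 7; lat ⌊7.85/1⌋ = 7.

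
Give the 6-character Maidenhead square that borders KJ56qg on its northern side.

KJ56qh

Latitude subsquare g = 6; +1 → 7 = h.
The longitude characters are unchanged.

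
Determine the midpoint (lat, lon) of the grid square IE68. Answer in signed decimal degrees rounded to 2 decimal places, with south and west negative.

-41.50, -7.00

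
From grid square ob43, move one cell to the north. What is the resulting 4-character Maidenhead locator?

OB44

Latitude square 3; +1 → 4.
The longitude characters are unchanged.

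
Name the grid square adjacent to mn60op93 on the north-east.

MN60pp04

Longitude extended square 9; +1 → 10, wraps to 0, carry into subsquare.
Longitude subsquare o = 14; +1 → 15 = p.
Latitude extended square 3; +1 → 4.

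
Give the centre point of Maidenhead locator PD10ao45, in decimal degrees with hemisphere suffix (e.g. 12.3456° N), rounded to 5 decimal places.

Field P=15, D=3: +15·20° lon, +3·10° lat → SW at lon 120°, lat -60°.
Square 1, 0: +1·2° lon, +0·1° lat → SW at lon 122°, lat -60°.
Subsquare a=0, o=14: +0·0.0833333° lon, +14·0.0416667° lat → SW at lon 122°, lat -59.4167°.
Extended square 4, 5: +4·0.00833333° lon, +5·0.00416667° lat → SW at lon 122.033°, lat -59.3958°.
Cell spans 0.00833333° lon × 0.00416667° lat. Centre is SW corner plus half of each.
latitude 59.39375° S, longitude 122.03750° E.

59.39375° S, 122.03750° E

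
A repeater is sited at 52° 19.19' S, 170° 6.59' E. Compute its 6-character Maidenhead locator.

RD57bq

Shift to the Maidenhead origin (180°W, 90°S): lon 350.1098, lat 37.6802.
Field (20°×10°, letters A–R): 350.1098/20 → 17 → R, 37.6802/10 → 3 → D; chars RD.
Square (2°×1°, digits 0–9): 10.1098/2 → 5, 7.6802/1 → 7; chars 57.
Subsquare (5′×2.5′, letters a–x): 0.1098/0.0833333 → 1 → b, 0.6802/0.0416667 → 16 → q; chars bq.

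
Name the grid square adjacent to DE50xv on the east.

DE60av

Longitude subsquare x = 23; +1 → 24, wraps to 0 = a, carry into square.
Longitude square 5; +1 → 6.
The latitude characters are unchanged.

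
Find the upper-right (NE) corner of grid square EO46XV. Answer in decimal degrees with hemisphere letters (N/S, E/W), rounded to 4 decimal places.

Field E=4, O=14: +4·20° lon, +14·10° lat → SW at lon -100°, lat 50°.
Square 4, 6: +4·2° lon, +6·1° lat → SW at lon -92°, lat 56°.
Subsquare x=23, v=21: +23·0.0833333° lon, +21·0.0416667° lat → SW at lon -90.0833°, lat 56.875°.
Cell spans 0.0833333° lon × 0.0416667° lat. NE corner is SW corner plus one full cell.
latitude 56.9167° N, longitude 90.0000° W.

56.9167° N, 90.0000° W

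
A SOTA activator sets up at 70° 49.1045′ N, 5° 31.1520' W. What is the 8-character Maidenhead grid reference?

IQ70ft76

Offset from 180°W / 90°S: lon 174.48080°, lat 160.81841°.
Field: 174.48080/20 → 8 → I, 160.81841/10 → 16 → Q; chars IQ.
Square: 14.48080/2 → 7, 0.81841/1 → 0; chars 70.
Subsquare: 0.48080/0.0833333 → 5 → f, 0.81841/0.0416667 → 19 → t; chars ft.
Extended square: 0.06413/0.00833333 → 7, 0.02674/0.00416667 → 6; chars 76.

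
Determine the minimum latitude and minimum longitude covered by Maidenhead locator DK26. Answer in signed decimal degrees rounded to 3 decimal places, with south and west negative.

Field D=3, K=10: +3·20° lon, +10·10° lat → SW at lon -120°, lat 10°.
Square 2, 6: +2·2° lon, +6·1° lat → SW at lon -116°, lat 16°.
latitude 16.000, longitude -116.000.

16.000, -116.000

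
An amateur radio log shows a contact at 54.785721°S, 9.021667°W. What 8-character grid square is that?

Shift to the Maidenhead origin (180°W, 90°S): lon 170.97833, lat 35.21428.
Field: lon ⌊170.97833/20⌋ = 8 → I; lat ⌊35.21428/10⌋ = 3 → D.
Square: lon ⌊10.97833/2⌋ = 5; lat ⌊5.21428/1⌋ = 5.
Subsquare: lon ⌊0.97833/0.0833333⌋ = 11 → l; lat ⌊0.21428/0.0416667⌋ = 5 → f.
Extended square: lon ⌊0.06167/0.00833333⌋ = 7; lat ⌊0.00595/0.00416667⌋ = 1.

ID55lf71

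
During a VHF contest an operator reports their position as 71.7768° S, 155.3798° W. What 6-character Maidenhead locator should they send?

BB28hf

Offset from 180°W / 90°S: lon 24.6202°, lat 18.2232°.
Field (20°×10°, letters A–R): 24.6202/20 → 1 → B, 18.2232/10 → 1 → B; chars BB.
Square (2°×1°, digits 0–9): 4.6202/2 → 2, 8.2232/1 → 8; chars 28.
Subsquare (5′×2.5′, letters a–x): 0.6202/0.0833333 → 7 → h, 0.2232/0.0416667 → 5 → f; chars hf.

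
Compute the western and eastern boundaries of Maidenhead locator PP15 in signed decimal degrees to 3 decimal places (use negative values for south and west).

122.000, 124.000

Field P=15, P=15: +15·20° lon, +15·10° lat → SW at lon 120°, lat 60°.
Square 1, 5: +1·2° lon, +5·1° lat → SW at lon 122°, lat 65°.
Cell spans 2° lon × 1° lat.
west 122.000, east 124.000.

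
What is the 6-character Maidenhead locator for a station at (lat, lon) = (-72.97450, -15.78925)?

Add 180° to longitude and 90° to latitude: 164.2107, 17.0255.
Field: 164.2107/20 → 8 → I, 17.0255/10 → 1 → B; chars IB.
Square: 4.2107/2 → 2, 7.0255/1 → 7; chars 27.
Subsquare: 0.2107/0.0833333 → 2 → c, 0.0255/0.0416667 → 0 → a; chars ca.

IB27ca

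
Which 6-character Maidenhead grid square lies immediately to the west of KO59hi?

KO59gi

Longitude subsquare h = 7; −1 → 6 = g.
The latitude characters are unchanged.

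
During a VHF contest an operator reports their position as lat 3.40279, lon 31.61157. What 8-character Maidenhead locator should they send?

KJ53tj36

Add 180° to longitude and 90° to latitude: 211.61157, 93.40279.
Field: lon ⌊211.61157/20⌋ = 10 → K; lat ⌊93.40279/10⌋ = 9 → J.
Square: lon ⌊11.61157/2⌋ = 5; lat ⌊3.40279/1⌋ = 3.
Subsquare: lon ⌊1.61157/0.0833333⌋ = 19 → t; lat ⌊0.40279/0.0416667⌋ = 9 → j.
Extended square: lon ⌊0.02824/0.00833333⌋ = 3; lat ⌊0.02779/0.00416667⌋ = 6.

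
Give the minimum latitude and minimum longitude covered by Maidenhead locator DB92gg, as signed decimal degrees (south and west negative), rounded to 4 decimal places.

Field D=3, B=1: +3·20° lon, +1·10° lat → SW at lon -120°, lat -80°.
Square 9, 2: +9·2° lon, +2·1° lat → SW at lon -102°, lat -78°.
Subsquare g=6, g=6: +6·0.0833333° lon, +6·0.0416667° lat → SW at lon -101.5°, lat -77.75°.
latitude -77.7500, longitude -101.5000.

-77.7500, -101.5000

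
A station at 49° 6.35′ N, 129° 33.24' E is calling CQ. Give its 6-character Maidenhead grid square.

PN49sc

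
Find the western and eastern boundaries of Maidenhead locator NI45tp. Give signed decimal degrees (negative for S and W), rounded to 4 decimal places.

Field N=13, I=8: +13·20° lon, +8·10° lat → SW at lon 80°, lat -10°.
Square 4, 5: +4·2° lon, +5·1° lat → SW at lon 88°, lat -5°.
Subsquare t=19, p=15: +19·0.0833333° lon, +15·0.0416667° lat → SW at lon 89.5833°, lat -4.375°.
Cell spans 0.0833333° lon × 0.0416667° lat.
west 89.5833, east 89.6667.

89.5833, 89.6667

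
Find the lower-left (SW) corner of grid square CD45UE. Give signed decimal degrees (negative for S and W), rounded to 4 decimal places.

-54.8333, -130.3333

Field C=2, D=3: +2·20° lon, +3·10° lat → SW at lon -140°, lat -60°.
Square 4, 5: +4·2° lon, +5·1° lat → SW at lon -132°, lat -55°.
Subsquare u=20, e=4: +20·0.0833333° lon, +4·0.0416667° lat → SW at lon -130.333°, lat -54.8333°.
latitude -54.8333, longitude -130.3333.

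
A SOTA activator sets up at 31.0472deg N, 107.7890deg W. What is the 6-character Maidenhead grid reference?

DM61cb

Add 180° to longitude and 90° to latitude: 72.2110, 121.0472.
Field: 72.2110/20 → 3 → D, 121.0472/10 → 12 → M; chars DM.
Square: 12.2110/2 → 6, 1.0472/1 → 1; chars 61.
Subsquare: 0.2110/0.0833333 → 2 → c, 0.0472/0.0416667 → 1 → b; chars cb.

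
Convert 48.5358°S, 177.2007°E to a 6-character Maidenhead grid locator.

RE81ol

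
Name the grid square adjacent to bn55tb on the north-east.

BN55uc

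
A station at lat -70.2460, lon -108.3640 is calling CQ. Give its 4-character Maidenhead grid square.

DB59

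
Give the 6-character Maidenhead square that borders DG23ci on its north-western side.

DG23bj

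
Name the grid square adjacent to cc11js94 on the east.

Longitude extended square 9; +1 → 10, wraps to 0, carry into subsquare.
Longitude subsquare j = 9; +1 → 10 = k.
The latitude characters are unchanged.

CC11ks04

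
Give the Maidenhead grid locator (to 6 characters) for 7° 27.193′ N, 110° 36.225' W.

DJ47qk

Add 180° to longitude and 90° to latitude: 69.3962, 97.4532.
Field: 69.3962/20 → 3 → D, 97.4532/10 → 9 → J; chars DJ.
Square: 9.3962/2 → 4, 7.4532/1 → 7; chars 47.
Subsquare: 1.3962/0.0833333 → 16 → q, 0.4532/0.0416667 → 10 → k; chars qk.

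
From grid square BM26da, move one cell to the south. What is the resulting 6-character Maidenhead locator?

BM25dx

Latitude subsquare a = 0; −1 → -1, wraps to 23 = x, carry into square.
Latitude square 6; −1 → 5.
The longitude characters are unchanged.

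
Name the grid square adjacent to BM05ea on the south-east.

BM04fx

Longitude subsquare e = 4; +1 → 5 = f.
Latitude subsquare a = 0; −1 → -1, wraps to 23 = x, carry into square.
Latitude square 5; −1 → 4.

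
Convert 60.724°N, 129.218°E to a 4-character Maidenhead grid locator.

Offset from 180°W / 90°S: lon 309.22°, lat 150.72°.
Field: lon ⌊309.22/20⌋ = 15 → P; lat ⌊150.72/10⌋ = 15 → P.
Square: lon ⌊9.22/2⌋ = 4; lat ⌊0.72/1⌋ = 0.

PP40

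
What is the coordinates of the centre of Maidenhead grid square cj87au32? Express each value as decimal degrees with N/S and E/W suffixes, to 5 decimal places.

7.84375° N, 123.97083° W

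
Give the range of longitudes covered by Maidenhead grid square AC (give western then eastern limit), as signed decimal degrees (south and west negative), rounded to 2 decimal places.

Field A=0, C=2: +0·20° lon, +2·10° lat → SW at lon -180°, lat -70°.
Cell spans 20° lon × 10° lat.
west -180.00, east -160.00.

-180.00, -160.00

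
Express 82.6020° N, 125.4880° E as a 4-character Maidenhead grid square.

PR22

Add 180° to longitude and 90° to latitude: 305.49, 172.60.
Field: lon ⌊305.49/20⌋ = 15 → P; lat ⌊172.60/10⌋ = 17 → R.
Square: lon ⌊5.49/2⌋ = 2; lat ⌊2.60/1⌋ = 2.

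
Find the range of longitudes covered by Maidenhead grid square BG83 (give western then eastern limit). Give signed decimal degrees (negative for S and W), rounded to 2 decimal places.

-144.00, -142.00

Field B=1, G=6: +1·20° lon, +6·10° lat → SW at lon -160°, lat -30°.
Square 8, 3: +8·2° lon, +3·1° lat → SW at lon -144°, lat -27°.
Cell spans 2° lon × 1° lat.
west -144.00, east -142.00.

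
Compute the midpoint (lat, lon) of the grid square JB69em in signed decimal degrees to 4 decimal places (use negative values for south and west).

-70.4792, 12.3750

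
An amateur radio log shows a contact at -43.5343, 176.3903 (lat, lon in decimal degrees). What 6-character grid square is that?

RE86el

Add 180° to longitude and 90° to latitude: 356.3903, 46.4657.
Field: lon ⌊356.3903/20⌋ = 17 → R; lat ⌊46.4657/10⌋ = 4 → E.
Square: lon ⌊16.3903/2⌋ = 8; lat ⌊6.4657/1⌋ = 6.
Subsquare: lon ⌊0.3903/0.0833333⌋ = 4 → e; lat ⌊0.4657/0.0416667⌋ = 11 → l.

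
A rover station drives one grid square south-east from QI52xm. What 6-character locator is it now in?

Longitude subsquare x = 23; +1 → 24, wraps to 0 = a, carry into square.
Longitude square 5; +1 → 6.
Latitude subsquare m = 12; −1 → 11 = l.

QI62al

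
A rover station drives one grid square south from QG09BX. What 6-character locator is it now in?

Latitude subsquare x = 23; −1 → 22 = w.
The longitude characters are unchanged.

QG09bw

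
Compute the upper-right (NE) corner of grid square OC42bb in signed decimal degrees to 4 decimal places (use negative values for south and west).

-67.9167, 108.1667

Field O=14, C=2: +14·20° lon, +2·10° lat → SW at lon 100°, lat -70°.
Square 4, 2: +4·2° lon, +2·1° lat → SW at lon 108°, lat -68°.
Subsquare b=1, b=1: +1·0.0833333° lon, +1·0.0416667° lat → SW at lon 108.083°, lat -67.9583°.
Cell spans 0.0833333° lon × 0.0416667° lat. NE corner is SW corner plus one full cell.
latitude -67.9167, longitude 108.1667.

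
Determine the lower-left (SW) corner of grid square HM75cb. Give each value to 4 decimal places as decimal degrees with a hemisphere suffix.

Field H=7, M=12: +7·20° lon, +12·10° lat → SW at lon -40°, lat 30°.
Square 7, 5: +7·2° lon, +5·1° lat → SW at lon -26°, lat 35°.
Subsquare c=2, b=1: +2·0.0833333° lon, +1·0.0416667° lat → SW at lon -25.8333°, lat 35.0417°.
latitude 35.0417° N, longitude 25.8333° W.

35.0417° N, 25.8333° W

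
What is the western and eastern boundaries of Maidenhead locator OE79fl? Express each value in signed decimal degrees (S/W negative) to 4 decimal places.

Field O=14, E=4: +14·20° lon, +4·10° lat → SW at lon 100°, lat -50°.
Square 7, 9: +7·2° lon, +9·1° lat → SW at lon 114°, lat -41°.
Subsquare f=5, l=11: +5·0.0833333° lon, +11·0.0416667° lat → SW at lon 114.417°, lat -40.5417°.
Cell spans 0.0833333° lon × 0.0416667° lat.
west 114.4167, east 114.5000.

114.4167, 114.5000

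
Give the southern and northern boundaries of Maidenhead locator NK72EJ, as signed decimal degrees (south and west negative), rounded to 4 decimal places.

12.3750, 12.4167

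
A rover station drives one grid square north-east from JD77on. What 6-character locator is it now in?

JD77po

Longitude subsquare o = 14; +1 → 15 = p.
Latitude subsquare n = 13; +1 → 14 = o.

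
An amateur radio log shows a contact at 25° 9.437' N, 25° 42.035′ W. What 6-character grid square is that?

HL75dd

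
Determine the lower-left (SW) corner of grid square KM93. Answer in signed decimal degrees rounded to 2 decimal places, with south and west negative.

Field K=10, M=12: +10·20° lon, +12·10° lat → SW at lon 20°, lat 30°.
Square 9, 3: +9·2° lon, +3·1° lat → SW at lon 38°, lat 33°.
latitude 33.00, longitude 38.00.

33.00, 38.00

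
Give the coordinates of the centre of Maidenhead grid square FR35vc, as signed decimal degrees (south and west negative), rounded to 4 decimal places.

Field F=5, R=17: +5·20° lon, +17·10° lat → SW at lon -80°, lat 80°.
Square 3, 5: +3·2° lon, +5·1° lat → SW at lon -74°, lat 85°.
Subsquare v=21, c=2: +21·0.0833333° lon, +2·0.0416667° lat → SW at lon -72.25°, lat 85.0833°.
Cell spans 0.0833333° lon × 0.0416667° lat. Centre is SW corner plus half of each.
latitude 85.1042, longitude -72.2083.

85.1042, -72.2083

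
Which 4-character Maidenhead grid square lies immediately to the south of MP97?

Latitude square 7; −1 → 6.
The longitude characters are unchanged.

MP96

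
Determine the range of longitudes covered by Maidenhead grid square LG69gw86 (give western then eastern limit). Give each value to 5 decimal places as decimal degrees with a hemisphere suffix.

Field L=11, G=6: +11·20° lon, +6·10° lat → SW at lon 40°, lat -30°.
Square 6, 9: +6·2° lon, +9·1° lat → SW at lon 52°, lat -21°.
Subsquare g=6, w=22: +6·0.0833333° lon, +22·0.0416667° lat → SW at lon 52.5°, lat -20.0833°.
Extended square 8, 6: +8·0.00833333° lon, +6·0.00416667° lat → SW at lon 52.5667°, lat -20.0583°.
Cell spans 0.00833333° lon × 0.00416667° lat.
west 52.56667° E, east 52.57500° E.

52.56667° E, 52.57500° E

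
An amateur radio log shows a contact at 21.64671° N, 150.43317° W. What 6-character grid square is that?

Shift to the Maidenhead origin (180°W, 90°S): lon 29.5668, lat 111.6467.
Field (20°×10°, letters A–R): lon ⌊29.5668/20⌋ = 1 → B; lat ⌊111.6467/10⌋ = 11 → L.
Square (2°×1°, digits 0–9): lon ⌊9.5668/2⌋ = 4; lat ⌊1.6467/1⌋ = 1.
Subsquare (5′×2.5′, letters a–x): lon ⌊1.5668/0.0833333⌋ = 18 → s; lat ⌊0.6467/0.0416667⌋ = 15 → p.

BL41sp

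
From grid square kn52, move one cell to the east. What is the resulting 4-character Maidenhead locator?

Longitude square 5; +1 → 6.
The latitude characters are unchanged.

KN62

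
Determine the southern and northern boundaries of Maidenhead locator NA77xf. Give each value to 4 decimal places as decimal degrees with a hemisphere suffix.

82.7917° S, 82.7500° S

Field N=13, A=0: +13·20° lon, +0·10° lat → SW at lon 80°, lat -90°.
Square 7, 7: +7·2° lon, +7·1° lat → SW at lon 94°, lat -83°.
Subsquare x=23, f=5: +23·0.0833333° lon, +5·0.0416667° lat → SW at lon 95.9167°, lat -82.7917°.
Cell spans 0.0833333° lon × 0.0416667° lat.
south 82.7917° S, north 82.7500° S.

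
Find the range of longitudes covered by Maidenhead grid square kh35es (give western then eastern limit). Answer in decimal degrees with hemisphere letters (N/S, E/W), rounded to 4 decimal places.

26.3333° E, 26.4167° E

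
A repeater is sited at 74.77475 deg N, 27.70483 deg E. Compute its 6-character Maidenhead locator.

Offset from 180°W / 90°S: lon 207.7048°, lat 164.7747°.
Field: lon ⌊207.7048/20⌋ = 10 → K; lat ⌊164.7747/10⌋ = 16 → Q.
Square: lon ⌊7.7048/2⌋ = 3; lat ⌊4.7747/1⌋ = 4.
Subsquare: lon ⌊1.7048/0.0833333⌋ = 20 → u; lat ⌊0.7747/0.0416667⌋ = 18 → s.

KQ34us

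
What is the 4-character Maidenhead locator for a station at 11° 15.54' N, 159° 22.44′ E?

Add 180° to longitude and 90° to latitude: 339.37, 101.26.
Field: 339.37/20 → 16 → Q, 101.26/10 → 10 → K; chars QK.
Square: 19.37/2 → 9, 1.26/1 → 1; chars 91.

QK91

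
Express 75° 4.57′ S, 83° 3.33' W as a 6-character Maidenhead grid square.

EB84lw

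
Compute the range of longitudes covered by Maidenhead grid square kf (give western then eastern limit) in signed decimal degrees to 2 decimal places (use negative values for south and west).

20.00, 40.00

Field K=10, F=5: +10·20° lon, +5·10° lat → SW at lon 20°, lat -40°.
Cell spans 20° lon × 10° lat.
west 20.00, east 40.00.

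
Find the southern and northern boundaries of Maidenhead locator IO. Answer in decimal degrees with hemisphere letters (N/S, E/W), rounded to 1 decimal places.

50.0° N, 60.0° N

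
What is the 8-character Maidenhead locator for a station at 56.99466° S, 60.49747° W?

Offset from 180°W / 90°S: lon 119.50253°, lat 33.00534°.
Field (20°×10°, letters A–R): lon ⌊119.50253/20⌋ = 5 → F; lat ⌊33.00534/10⌋ = 3 → D.
Square (2°×1°, digits 0–9): lon ⌊19.50253/2⌋ = 9; lat ⌊3.00534/1⌋ = 3.
Subsquare (5′×2.5′, letters a–x): lon ⌊1.50253/0.0833333⌋ = 18 → s; lat ⌊0.00534/0.0416667⌋ = 0 → a.
Extended square (30″×15″, digits 0–9): lon ⌊0.00253/0.00833333⌋ = 0; lat ⌊0.00534/0.00416667⌋ = 1.

FD93sa01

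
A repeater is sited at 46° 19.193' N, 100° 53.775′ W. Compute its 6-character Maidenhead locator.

DN96nh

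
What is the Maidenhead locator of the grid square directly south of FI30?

FH39

Latitude square 0; −1 → -1, wraps to 9, carry into field.
Latitude field I = 8; −1 → 7 = H.
The longitude characters are unchanged.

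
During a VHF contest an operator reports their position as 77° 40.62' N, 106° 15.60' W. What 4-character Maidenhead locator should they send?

Add 180° to longitude and 90° to latitude: 73.74, 167.68.
Field: lon ⌊73.74/20⌋ = 3 → D; lat ⌊167.68/10⌋ = 16 → Q.
Square: lon ⌊13.74/2⌋ = 6; lat ⌊7.68/1⌋ = 7.

DQ67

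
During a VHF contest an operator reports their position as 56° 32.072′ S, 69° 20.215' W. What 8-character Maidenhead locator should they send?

FD53hl91

Add 180° to longitude and 90° to latitude: 110.66308, 33.46547.
Field: 110.66308/20 → 5 → F, 33.46547/10 → 3 → D; chars FD.
Square: 10.66308/2 → 5, 3.46547/1 → 3; chars 53.
Subsquare: 0.66308/0.0833333 → 7 → h, 0.46547/0.0416667 → 11 → l; chars hl.
Extended square: 0.07975/0.00833333 → 9, 0.00713/0.00416667 → 1; chars 91.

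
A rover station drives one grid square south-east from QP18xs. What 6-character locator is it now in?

Longitude subsquare x = 23; +1 → 24, wraps to 0 = a, carry into square.
Longitude square 1; +1 → 2.
Latitude subsquare s = 18; −1 → 17 = r.

QP28ar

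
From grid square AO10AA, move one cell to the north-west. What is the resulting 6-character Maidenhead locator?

AO00xb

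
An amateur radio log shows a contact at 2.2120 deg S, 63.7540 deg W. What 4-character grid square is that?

Offset from 180°W / 90°S: lon 116.25°, lat 87.79°.
Field: lon ⌊116.25/20⌋ = 5 → F; lat ⌊87.79/10⌋ = 8 → I.
Square: lon ⌊16.25/2⌋ = 8; lat ⌊7.79/1⌋ = 7.

FI87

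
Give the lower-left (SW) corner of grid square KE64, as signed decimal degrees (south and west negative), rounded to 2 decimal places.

-46.00, 32.00

Field K=10, E=4: +10·20° lon, +4·10° lat → SW at lon 20°, lat -50°.
Square 6, 4: +6·2° lon, +4·1° lat → SW at lon 32°, lat -46°.
latitude -46.00, longitude 32.00.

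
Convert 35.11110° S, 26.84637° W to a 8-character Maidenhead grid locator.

Shift to the Maidenhead origin (180°W, 90°S): lon 153.15363, lat 54.88890.
Field: lon ⌊153.15363/20⌋ = 7 → H; lat ⌊54.88890/10⌋ = 5 → F.
Square: lon ⌊13.15363/2⌋ = 6; lat ⌊4.88890/1⌋ = 4.
Subsquare: lon ⌊1.15363/0.0833333⌋ = 13 → n; lat ⌊0.88890/0.0416667⌋ = 21 → v.
Extended square: lon ⌊0.07030/0.00833333⌋ = 8; lat ⌊0.01390/0.00416667⌋ = 3.

HF64nv83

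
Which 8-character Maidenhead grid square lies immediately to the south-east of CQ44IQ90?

Longitude extended square 9; +1 → 10, wraps to 0, carry into subsquare.
Longitude subsquare i = 8; +1 → 9 = j.
Latitude extended square 0; −1 → -1, wraps to 9, carry into subsquare.
Latitude subsquare q = 16; −1 → 15 = p.

CQ44jp09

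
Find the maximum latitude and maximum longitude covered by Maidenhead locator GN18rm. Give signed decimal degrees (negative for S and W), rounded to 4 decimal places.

48.5417, -56.5000

Field G=6, N=13: +6·20° lon, +13·10° lat → SW at lon -60°, lat 40°.
Square 1, 8: +1·2° lon, +8·1° lat → SW at lon -58°, lat 48°.
Subsquare r=17, m=12: +17·0.0833333° lon, +12·0.0416667° lat → SW at lon -56.5833°, lat 48.5°.
Cell spans 0.0833333° lon × 0.0416667° lat. NE corner is SW corner plus one full cell.
latitude 48.5417, longitude -56.5000.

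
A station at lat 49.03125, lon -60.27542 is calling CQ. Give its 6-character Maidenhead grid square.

FN99ua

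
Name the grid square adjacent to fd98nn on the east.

Longitude subsquare n = 13; +1 → 14 = o.
The latitude characters are unchanged.

FD98on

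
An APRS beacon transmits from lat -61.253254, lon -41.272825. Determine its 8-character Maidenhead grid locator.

Offset from 180°W / 90°S: lon 138.72717°, lat 28.74675°.
Field: lon ⌊138.72717/20⌋ = 6 → G; lat ⌊28.74675/10⌋ = 2 → C.
Square: lon ⌊18.72717/2⌋ = 9; lat ⌊8.74675/1⌋ = 8.
Subsquare: lon ⌊0.72717/0.0833333⌋ = 8 → i; lat ⌊0.74675/0.0416667⌋ = 17 → r.
Extended square: lon ⌊0.06051/0.00833333⌋ = 7; lat ⌊0.03841/0.00416667⌋ = 9.

GC98ir79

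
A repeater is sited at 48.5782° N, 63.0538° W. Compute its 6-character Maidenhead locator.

Offset from 180°W / 90°S: lon 116.9462°, lat 138.5782°.
Field (20°×10°, letters A–R): lon ⌊116.9462/20⌋ = 5 → F; lat ⌊138.5782/10⌋ = 13 → N.
Square (2°×1°, digits 0–9): lon ⌊16.9462/2⌋ = 8; lat ⌊8.5782/1⌋ = 8.
Subsquare (5′×2.5′, letters a–x): lon ⌊0.9462/0.0833333⌋ = 11 → l; lat ⌊0.5782/0.0416667⌋ = 13 → n.

FN88ln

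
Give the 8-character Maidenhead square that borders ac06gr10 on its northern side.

Latitude extended square 0; +1 → 1.
The longitude characters are unchanged.

AC06gr11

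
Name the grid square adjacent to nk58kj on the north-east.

Longitude subsquare k = 10; +1 → 11 = l.
Latitude subsquare j = 9; +1 → 10 = k.

NK58lk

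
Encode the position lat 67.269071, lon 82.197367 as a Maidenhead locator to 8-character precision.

NP17cg34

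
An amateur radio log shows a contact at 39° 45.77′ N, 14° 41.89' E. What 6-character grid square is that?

JM79is

Add 180° to longitude and 90° to latitude: 194.6982, 129.7628.
Field: 194.6982/20 → 9 → J, 129.7628/10 → 12 → M; chars JM.
Square: 14.6982/2 → 7, 9.7628/1 → 9; chars 79.
Subsquare: 0.6982/0.0833333 → 8 → i, 0.7628/0.0416667 → 18 → s; chars is.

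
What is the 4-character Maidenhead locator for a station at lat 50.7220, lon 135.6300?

PO70

Shift to the Maidenhead origin (180°W, 90°S): lon 315.63, lat 140.72.
Field: 315.63/20 → 15 → P, 140.72/10 → 14 → O; chars PO.
Square: 15.63/2 → 7, 0.72/1 → 0; chars 70.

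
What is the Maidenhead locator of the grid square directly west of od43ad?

OD33xd

Longitude subsquare a = 0; −1 → -1, wraps to 23 = x, carry into square.
Longitude square 4; −1 → 3.
The latitude characters are unchanged.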